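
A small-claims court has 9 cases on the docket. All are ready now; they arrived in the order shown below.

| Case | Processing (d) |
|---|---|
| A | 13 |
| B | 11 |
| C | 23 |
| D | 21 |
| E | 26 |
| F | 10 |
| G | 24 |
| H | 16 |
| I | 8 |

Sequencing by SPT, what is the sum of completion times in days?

SPT (increasing processing time): I F B A H D C G E.
I: 0→8
F: 8→18
B: 18→29
A: 29→42
H: 42→58
D: 58→79
C: 79→102
G: 102→126
E: 126→152
Sum = 8+18+29+42+58+79+102+126+152 = 614.

614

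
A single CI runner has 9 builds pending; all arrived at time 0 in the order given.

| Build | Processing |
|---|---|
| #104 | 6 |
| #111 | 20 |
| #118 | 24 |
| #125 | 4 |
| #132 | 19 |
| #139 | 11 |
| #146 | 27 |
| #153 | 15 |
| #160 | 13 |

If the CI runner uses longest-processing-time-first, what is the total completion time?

LPT (decreasing processing time): #146 #118 #111 #132 #153 #160 #139 #104 #125.
#146: 0→27
#118: 27→51
#111: 51→71
#132: 71→90
#153: 90→105
#160: 105→118
#139: 118→129
#104: 129→135
#125: 135→139
Sum = 27+51+71+90+105+118+129+135+139 = 865.

865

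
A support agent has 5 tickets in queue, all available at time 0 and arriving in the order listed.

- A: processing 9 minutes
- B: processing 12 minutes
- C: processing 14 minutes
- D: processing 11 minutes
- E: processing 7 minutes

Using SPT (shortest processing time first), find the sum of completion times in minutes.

142

SPT (increasing processing time): E A D B C.
E: 0→7
A: 7→16
D: 16→27
B: 27→39
C: 39→53
Sum = 7+16+27+39+53 = 142.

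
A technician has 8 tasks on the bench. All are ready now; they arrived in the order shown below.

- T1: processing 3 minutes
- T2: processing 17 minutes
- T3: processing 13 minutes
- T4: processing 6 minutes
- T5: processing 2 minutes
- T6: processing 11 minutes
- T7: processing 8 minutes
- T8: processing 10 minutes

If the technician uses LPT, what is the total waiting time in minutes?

LPT (decreasing processing time): T2 T3 T6 T8 T7 T4 T1 T5.
T2: waits 0, runs 0→17
T3: waits 17, runs 17→30
T6: waits 30, runs 30→41
T8: waits 41, runs 41→51
T7: waits 51, runs 51→59
T4: waits 59, runs 59→65
T1: waits 65, runs 65→68
T5: waits 68, runs 68→70
Sum = 0+17+30+41+51+59+65+68 = 331.

331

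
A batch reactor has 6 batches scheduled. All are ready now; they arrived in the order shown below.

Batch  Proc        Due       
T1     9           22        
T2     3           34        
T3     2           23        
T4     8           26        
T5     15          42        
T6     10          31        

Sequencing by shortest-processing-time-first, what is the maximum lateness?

SPT (increasing processing time): T3 T2 T4 T1 T6 T5.
T3: 0→2, due 23, lateness -21
T2: 2→5, due 34, lateness -29
T4: 5→13, due 26, lateness -13
T1: 13→22, due 22, lateness 0
T6: 22→32, due 31, lateness 1
T5: 32→47, due 42, lateness 5
Maximum = 5.

5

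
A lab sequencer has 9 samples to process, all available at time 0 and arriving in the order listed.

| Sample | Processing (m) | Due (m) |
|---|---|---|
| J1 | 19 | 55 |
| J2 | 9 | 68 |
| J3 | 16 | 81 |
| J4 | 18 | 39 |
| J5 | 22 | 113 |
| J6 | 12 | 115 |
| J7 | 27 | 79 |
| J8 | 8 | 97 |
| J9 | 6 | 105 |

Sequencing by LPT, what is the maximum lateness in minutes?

55

LPT (decreasing processing time): J7 J5 J1 J4 J3 J6 J2 J8 J9.
J7: 0→27, due 79, lateness -52
J5: 27→49, due 113, lateness -64
J1: 49→68, due 55, lateness 13
J4: 68→86, due 39, lateness 47
J3: 86→102, due 81, lateness 21
J6: 102→114, due 115, lateness -1
J2: 114→123, due 68, lateness 55
J8: 123→131, due 97, lateness 34
J9: 131→137, due 105, lateness 32
Maximum = 55.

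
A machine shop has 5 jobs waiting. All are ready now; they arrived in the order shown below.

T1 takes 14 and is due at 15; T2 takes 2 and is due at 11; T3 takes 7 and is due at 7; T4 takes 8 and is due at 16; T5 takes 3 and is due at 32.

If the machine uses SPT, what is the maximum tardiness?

SPT (increasing processing time): T2 T5 T3 T4 T1.
T2: 0→2, due 11, tardiness 0
T5: 2→5, due 32, tardiness 0
T3: 5→12, due 7, tardiness 5
T4: 12→20, due 16, tardiness 4
T1: 20→34, due 15, tardiness 19
Maximum = 19.

19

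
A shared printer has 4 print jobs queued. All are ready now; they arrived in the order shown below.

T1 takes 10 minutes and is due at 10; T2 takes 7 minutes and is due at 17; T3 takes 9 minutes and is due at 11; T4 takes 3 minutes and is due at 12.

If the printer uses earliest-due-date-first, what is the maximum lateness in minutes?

12

EDD (increasing due date): T1 T3 T4 T2.
T1: 0→10, due 10, lateness 0
T3: 10→19, due 11, lateness 8
T4: 19→22, due 12, lateness 10
T2: 22→29, due 17, lateness 12
Maximum = 12.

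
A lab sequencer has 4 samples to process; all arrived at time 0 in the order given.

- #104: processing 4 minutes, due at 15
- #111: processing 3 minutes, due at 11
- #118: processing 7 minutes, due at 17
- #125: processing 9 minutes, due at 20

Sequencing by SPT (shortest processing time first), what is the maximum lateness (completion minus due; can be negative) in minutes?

SPT (increasing processing time): #111 #104 #118 #125.
#111: 0→3, due 11, lateness -8
#104: 3→7, due 15, lateness -8
#118: 7→14, due 17, lateness -3
#125: 14→23, due 20, lateness 3
Maximum = 3.

3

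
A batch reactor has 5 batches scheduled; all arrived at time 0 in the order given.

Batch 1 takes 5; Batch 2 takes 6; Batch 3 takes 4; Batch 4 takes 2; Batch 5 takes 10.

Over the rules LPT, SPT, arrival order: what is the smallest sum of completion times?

63

LPT (decreasing processing time): Batch 5 Batch 2 Batch 1 Batch 3 Batch 4.
Batch 5: 0→10
Batch 2: 10→16
Batch 1: 16→21
Batch 3: 21→25
Batch 4: 25→27
Sum = 10+16+21+25+27 = 99.
SPT (increasing processing time): Batch 4 Batch 3 Batch 1 Batch 2 Batch 5.
Batch 4: 0→2
Batch 3: 2→6
Batch 1: 6→11
Batch 2: 11→17
Batch 5: 17→27
Sum = 2+6+11+17+27 = 63.
FIFO (arrival order): Batch 1 Batch 2 Batch 3 Batch 4 Batch 5.
Batch 1: 0→5
Batch 2: 5→11
Batch 3: 11→15
Batch 4: 15→17
Batch 5: 17→27
Sum = 5+11+15+17+27 = 75.
LPT 99, SPT 63, FIFO 75 → minimum 63.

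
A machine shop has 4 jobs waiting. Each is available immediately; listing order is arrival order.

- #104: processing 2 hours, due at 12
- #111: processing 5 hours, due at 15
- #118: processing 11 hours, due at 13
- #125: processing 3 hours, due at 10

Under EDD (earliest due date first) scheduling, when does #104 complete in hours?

EDD (increasing due date): #125 #104 #118 #111.
#125: 0→3
#104: 3→5

5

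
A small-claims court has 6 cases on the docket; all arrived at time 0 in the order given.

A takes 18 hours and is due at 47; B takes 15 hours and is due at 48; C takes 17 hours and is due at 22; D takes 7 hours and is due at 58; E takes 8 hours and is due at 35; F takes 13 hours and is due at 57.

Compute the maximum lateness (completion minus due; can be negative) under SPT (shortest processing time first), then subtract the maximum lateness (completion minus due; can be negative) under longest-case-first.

SPT (increasing processing time): D E F B C A.
D: 0→7, due 58, lateness -51
E: 7→15, due 35, lateness -20
F: 15→28, due 57, lateness -29
B: 28→43, due 48, lateness -5
C: 43→60, due 22, lateness 38
A: 60→78, due 47, lateness 31
Maximum = 38.
LPT (decreasing processing time): A C B F E D.
A: 0→18, due 47, lateness -29
C: 18→35, due 22, lateness 13
B: 35→50, due 48, lateness 2
F: 50→63, due 57, lateness 6
E: 63→71, due 35, lateness 36
D: 71→78, due 58, lateness 20
Maximum = 36.
Difference = 38 − 36 = 2.

2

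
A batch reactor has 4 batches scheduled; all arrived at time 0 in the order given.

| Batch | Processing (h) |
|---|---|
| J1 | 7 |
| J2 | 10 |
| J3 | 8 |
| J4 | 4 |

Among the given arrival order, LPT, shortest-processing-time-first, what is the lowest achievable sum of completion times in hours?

63

FIFO (arrival order): J1 J2 J3 J4.
J1: 0→7
J2: 7→17
J3: 17→25
J4: 25→29
Sum = 7+17+25+29 = 78.
LPT (decreasing processing time): J2 J3 J1 J4.
J2: 0→10
J3: 10→18
J1: 18→25
J4: 25→29
Sum = 10+18+25+29 = 82.
SPT (increasing processing time): J4 J1 J3 J2.
J4: 0→4
J1: 4→11
J3: 11→19
J2: 19→29
Sum = 4+11+19+29 = 63.
FIFO 78, LPT 82, SPT 63 → minimum 63.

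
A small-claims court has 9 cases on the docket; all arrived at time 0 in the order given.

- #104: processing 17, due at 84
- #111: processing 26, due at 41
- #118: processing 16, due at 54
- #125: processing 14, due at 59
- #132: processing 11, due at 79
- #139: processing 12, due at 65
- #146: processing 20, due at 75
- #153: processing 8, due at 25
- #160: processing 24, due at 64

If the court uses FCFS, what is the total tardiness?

281

FIFO (arrival order): #104 #111 #118 #125 #132 #139 #146 #153 #160.
#104: 0→17, due 84, tardiness 0
#111: 17→43, due 41, tardiness 2
#118: 43→59, due 54, tardiness 5
#125: 59→73, due 59, tardiness 14
#132: 73→84, due 79, tardiness 5
#139: 84→96, due 65, tardiness 31
#146: 96→116, due 75, tardiness 41
#153: 116→124, due 25, tardiness 99
#160: 124→148, due 64, tardiness 84
Sum = 0+2+5+14+5+31+41+99+84 = 281.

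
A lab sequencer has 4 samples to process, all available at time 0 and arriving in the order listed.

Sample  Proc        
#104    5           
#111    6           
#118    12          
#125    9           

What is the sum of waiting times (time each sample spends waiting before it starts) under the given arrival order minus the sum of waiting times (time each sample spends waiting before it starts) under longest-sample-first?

FIFO (arrival order): #104 #111 #118 #125.
#104: waits 0, runs 0→5
#111: waits 5, runs 5→11
#118: waits 11, runs 11→23
#125: waits 23, runs 23→32
Sum = 0+5+11+23 = 39.
LPT (decreasing processing time): #118 #125 #111 #104.
#118: waits 0, runs 0→12
#125: waits 12, runs 12→21
#111: waits 21, runs 21→27
#104: waits 27, runs 27→32
Sum = 0+12+21+27 = 60.
Difference = 39 − 60 = -21.

-21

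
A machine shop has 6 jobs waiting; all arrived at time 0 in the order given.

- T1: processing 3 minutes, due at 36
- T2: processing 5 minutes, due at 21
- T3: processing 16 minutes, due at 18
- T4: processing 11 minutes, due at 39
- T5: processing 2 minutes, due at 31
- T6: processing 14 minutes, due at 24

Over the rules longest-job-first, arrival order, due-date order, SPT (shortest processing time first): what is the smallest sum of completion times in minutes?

124

LPT (decreasing processing time): T3 T6 T4 T2 T1 T5.
T3: 0→16
T6: 16→30
T4: 30→41
T2: 41→46
T1: 46→49
T5: 49→51
Sum = 16+30+41+46+49+51 = 233.
FIFO (arrival order): T1 T2 T3 T4 T5 T6.
T1: 0→3
T2: 3→8
T3: 8→24
T4: 24→35
T5: 35→37
T6: 37→51
Sum = 3+8+24+35+37+51 = 158.
EDD (increasing due date): T3 T2 T6 T5 T1 T4.
T3: 0→16
T2: 16→21
T6: 21→35
T5: 35→37
T1: 37→40
T4: 40→51
Sum = 16+21+35+37+40+51 = 200.
SPT (increasing processing time): T5 T1 T2 T4 T6 T3.
T5: 0→2
T1: 2→5
T2: 5→10
T4: 10→21
T6: 21→35
T3: 35→51
Sum = 2+5+10+21+35+51 = 124.
LPT 233, FIFO 158, EDD 200, SPT 124 → minimum 124.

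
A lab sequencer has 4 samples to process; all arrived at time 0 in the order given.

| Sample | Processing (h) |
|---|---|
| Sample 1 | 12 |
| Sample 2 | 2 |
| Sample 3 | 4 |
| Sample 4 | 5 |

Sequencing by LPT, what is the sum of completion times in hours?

LPT (decreasing processing time): Sample 1 Sample 4 Sample 3 Sample 2.
Sample 1: 0→12
Sample 4: 12→17
Sample 3: 17→21
Sample 2: 21→23
Sum = 12+17+21+23 = 73.

73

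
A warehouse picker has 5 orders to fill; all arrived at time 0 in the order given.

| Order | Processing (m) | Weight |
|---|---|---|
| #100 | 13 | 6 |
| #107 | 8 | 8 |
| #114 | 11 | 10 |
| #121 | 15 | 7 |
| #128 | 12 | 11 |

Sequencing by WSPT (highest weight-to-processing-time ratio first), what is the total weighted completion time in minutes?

1270

WSPT (decreasing weight/processing-time ratio): #107 #128 #114 #121 #100.
#107: finishes 8, weight 8, w·C = 64
#128: finishes 20, weight 11, w·C = 220
#114: finishes 31, weight 10, w·C = 310
#121: finishes 46, weight 7, w·C = 322
#100: finishes 59, weight 6, w·C = 354
Sum = 64+220+310+322+354 = 1270.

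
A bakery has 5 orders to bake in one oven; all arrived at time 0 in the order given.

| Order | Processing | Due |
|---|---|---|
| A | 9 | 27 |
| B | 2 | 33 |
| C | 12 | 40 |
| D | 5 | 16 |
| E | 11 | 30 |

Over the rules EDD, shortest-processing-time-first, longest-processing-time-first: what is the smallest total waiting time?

52

EDD (increasing due date): D A E B C.
D: waits 0, runs 0→5
A: waits 5, runs 5→14
E: waits 14, runs 14→25
B: waits 25, runs 25→27
C: waits 27, runs 27→39
Sum = 0+5+14+25+27 = 71.
SPT (increasing processing time): B D A E C.
B: waits 0, runs 0→2
D: waits 2, runs 2→7
A: waits 7, runs 7→16
E: waits 16, runs 16→27
C: waits 27, runs 27→39
Sum = 0+2+7+16+27 = 52.
LPT (decreasing processing time): C E A D B.
C: waits 0, runs 0→12
E: waits 12, runs 12→23
A: waits 23, runs 23→32
D: waits 32, runs 32→37
B: waits 37, runs 37→39
Sum = 0+12+23+32+37 = 104.
EDD 71, SPT 52, LPT 104 → minimum 52.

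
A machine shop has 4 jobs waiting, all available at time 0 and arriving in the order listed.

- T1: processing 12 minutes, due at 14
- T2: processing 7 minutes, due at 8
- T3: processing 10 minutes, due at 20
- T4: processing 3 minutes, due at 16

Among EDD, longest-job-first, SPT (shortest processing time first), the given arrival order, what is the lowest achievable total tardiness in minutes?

EDD (increasing due date): T2 T1 T4 T3.
T2: 0→7, due 8, tardiness 0
T1: 7→19, due 14, tardiness 5
T4: 19→22, due 16, tardiness 6
T3: 22→32, due 20, tardiness 12
Sum = 0+5+6+12 = 23.
LPT (decreasing processing time): T1 T3 T2 T4.
T1: 0→12, due 14, tardiness 0
T3: 12→22, due 20, tardiness 2
T2: 22→29, due 8, tardiness 21
T4: 29→32, due 16, tardiness 16
Sum = 0+2+21+16 = 39.
SPT (increasing processing time): T4 T2 T3 T1.
T4: 0→3, due 16, tardiness 0
T2: 3→10, due 8, tardiness 2
T3: 10→20, due 20, tardiness 0
T1: 20→32, due 14, tardiness 18
Sum = 0+2+0+18 = 20.
FIFO (arrival order): T1 T2 T3 T4.
T1: 0→12, due 14, tardiness 0
T2: 12→19, due 8, tardiness 11
T3: 19→29, due 20, tardiness 9
T4: 29→32, due 16, tardiness 16
Sum = 0+11+9+16 = 36.
EDD 23, LPT 39, SPT 20, FIFO 36 → minimum 20.

20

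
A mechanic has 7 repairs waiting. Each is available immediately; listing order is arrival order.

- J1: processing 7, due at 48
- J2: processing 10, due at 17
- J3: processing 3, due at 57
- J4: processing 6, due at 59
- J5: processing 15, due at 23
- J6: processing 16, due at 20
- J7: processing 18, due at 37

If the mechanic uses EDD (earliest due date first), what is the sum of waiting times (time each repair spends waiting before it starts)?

EDD (increasing due date): J2 J6 J5 J7 J1 J3 J4.
J2: waits 0, runs 0→10
J6: waits 10, runs 10→26
J5: waits 26, runs 26→41
J7: waits 41, runs 41→59
J1: waits 59, runs 59→66
J3: waits 66, runs 66→69
J4: waits 69, runs 69→75
Sum = 0+10+26+41+59+66+69 = 271.

271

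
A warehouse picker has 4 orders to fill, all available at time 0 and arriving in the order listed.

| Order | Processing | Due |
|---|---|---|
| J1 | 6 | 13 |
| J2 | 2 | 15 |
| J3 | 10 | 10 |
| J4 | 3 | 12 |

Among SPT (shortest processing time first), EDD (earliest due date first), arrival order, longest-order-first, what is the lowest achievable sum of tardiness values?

11

SPT (increasing processing time): J2 J4 J1 J3.
J2: 0→2, due 15, tardiness 0
J4: 2→5, due 12, tardiness 0
J1: 5→11, due 13, tardiness 0
J3: 11→21, due 10, tardiness 11
Sum = 0+0+0+11 = 11.
EDD (increasing due date): J3 J4 J1 J2.
J3: 0→10, due 10, tardiness 0
J4: 10→13, due 12, tardiness 1
J1: 13→19, due 13, tardiness 6
J2: 19→21, due 15, tardiness 6
Sum = 0+1+6+6 = 13.
FIFO (arrival order): J1 J2 J3 J4.
J1: 0→6, due 13, tardiness 0
J2: 6→8, due 15, tardiness 0
J3: 8→18, due 10, tardiness 8
J4: 18→21, due 12, tardiness 9
Sum = 0+0+8+9 = 17.
LPT (decreasing processing time): J3 J1 J4 J2.
J3: 0→10, due 10, tardiness 0
J1: 10→16, due 13, tardiness 3
J4: 16→19, due 12, tardiness 7
J2: 19→21, due 15, tardiness 6
Sum = 0+3+7+6 = 16.
SPT 11, EDD 13, FIFO 17, LPT 16 → minimum 11.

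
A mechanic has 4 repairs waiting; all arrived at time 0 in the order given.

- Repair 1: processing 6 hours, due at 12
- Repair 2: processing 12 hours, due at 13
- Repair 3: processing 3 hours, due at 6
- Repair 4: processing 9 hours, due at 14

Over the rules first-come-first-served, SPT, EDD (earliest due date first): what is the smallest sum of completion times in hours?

60

FIFO (arrival order): Repair 1 Repair 2 Repair 3 Repair 4.
Repair 1: 0→6
Repair 2: 6→18
Repair 3: 18→21
Repair 4: 21→30
Sum = 6+18+21+30 = 75.
SPT (increasing processing time): Repair 3 Repair 1 Repair 4 Repair 2.
Repair 3: 0→3
Repair 1: 3→9
Repair 4: 9→18
Repair 2: 18→30
Sum = 3+9+18+30 = 60.
EDD (increasing due date): Repair 3 Repair 1 Repair 2 Repair 4.
Repair 3: 0→3
Repair 1: 3→9
Repair 2: 9→21
Repair 4: 21→30
Sum = 3+9+21+30 = 63.
FIFO 75, SPT 60, EDD 63 → minimum 60.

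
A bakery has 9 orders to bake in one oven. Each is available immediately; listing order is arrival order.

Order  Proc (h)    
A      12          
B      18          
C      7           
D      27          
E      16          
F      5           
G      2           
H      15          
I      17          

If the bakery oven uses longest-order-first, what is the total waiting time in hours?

639

LPT (decreasing processing time): D B I E H A C F G.
D: waits 0, runs 0→27
B: waits 27, runs 27→45
I: waits 45, runs 45→62
E: waits 62, runs 62→78
H: waits 78, runs 78→93
A: waits 93, runs 93→105
C: waits 105, runs 105→112
F: waits 112, runs 112→117
G: waits 117, runs 117→119
Sum = 0+27+45+62+78+93+105+112+117 = 639.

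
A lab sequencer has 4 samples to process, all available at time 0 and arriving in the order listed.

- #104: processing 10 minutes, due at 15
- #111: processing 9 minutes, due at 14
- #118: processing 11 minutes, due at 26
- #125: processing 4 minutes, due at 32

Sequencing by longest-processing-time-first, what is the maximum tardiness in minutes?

LPT (decreasing processing time): #118 #104 #111 #125.
#118: 0→11, due 26, tardiness 0
#104: 11→21, due 15, tardiness 6
#111: 21→30, due 14, tardiness 16
#125: 30→34, due 32, tardiness 2
Maximum = 16.

16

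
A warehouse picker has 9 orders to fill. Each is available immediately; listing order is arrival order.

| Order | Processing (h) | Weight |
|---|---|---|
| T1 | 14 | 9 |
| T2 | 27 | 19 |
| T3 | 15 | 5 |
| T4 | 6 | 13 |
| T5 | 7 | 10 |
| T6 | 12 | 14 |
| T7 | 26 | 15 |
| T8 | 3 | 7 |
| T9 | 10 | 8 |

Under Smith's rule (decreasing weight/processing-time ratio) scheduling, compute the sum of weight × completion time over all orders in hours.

WSPT (decreasing weight/processing-time ratio): T8 T4 T5 T6 T9 T2 T1 T7 T3.
T8: finishes 3, weight 7, w·C = 21
T4: finishes 9, weight 13, w·C = 117
T5: finishes 16, weight 10, w·C = 160
T6: finishes 28, weight 14, w·C = 392
T9: finishes 38, weight 8, w·C = 304
T2: finishes 65, weight 19, w·C = 1235
T1: finishes 79, weight 9, w·C = 711
T7: finishes 105, weight 15, w·C = 1575
T3: finishes 120, weight 5, w·C = 600
Sum = 21+117+160+392+304+1235+711+1575+600 = 5115.

5115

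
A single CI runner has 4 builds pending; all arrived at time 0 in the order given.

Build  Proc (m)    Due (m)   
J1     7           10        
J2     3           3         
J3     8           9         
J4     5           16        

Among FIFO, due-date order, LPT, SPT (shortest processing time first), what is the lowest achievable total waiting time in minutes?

26

FIFO (arrival order): J1 J2 J3 J4.
J1: waits 0, runs 0→7
J2: waits 7, runs 7→10
J3: waits 10, runs 10→18
J4: waits 18, runs 18→23
Sum = 0+7+10+18 = 35.
EDD (increasing due date): J2 J3 J1 J4.
J2: waits 0, runs 0→3
J3: waits 3, runs 3→11
J1: waits 11, runs 11→18
J4: waits 18, runs 18→23
Sum = 0+3+11+18 = 32.
LPT (decreasing processing time): J3 J1 J4 J2.
J3: waits 0, runs 0→8
J1: waits 8, runs 8→15
J4: waits 15, runs 15→20
J2: waits 20, runs 20→23
Sum = 0+8+15+20 = 43.
SPT (increasing processing time): J2 J4 J1 J3.
J2: waits 0, runs 0→3
J4: waits 3, runs 3→8
J1: waits 8, runs 8→15
J3: waits 15, runs 15→23
Sum = 0+3+8+15 = 26.
FIFO 35, EDD 32, LPT 43, SPT 26 → minimum 26.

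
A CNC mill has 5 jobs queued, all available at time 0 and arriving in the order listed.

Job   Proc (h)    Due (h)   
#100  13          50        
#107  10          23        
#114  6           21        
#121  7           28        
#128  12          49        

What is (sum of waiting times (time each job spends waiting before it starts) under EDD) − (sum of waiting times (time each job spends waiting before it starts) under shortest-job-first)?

EDD (increasing due date): #114 #107 #121 #128 #100.
#114: waits 0, runs 0→6
#107: waits 6, runs 6→16
#121: waits 16, runs 16→23
#128: waits 23, runs 23→35
#100: waits 35, runs 35→48
Sum = 0+6+16+23+35 = 80.
SPT (increasing processing time): #114 #121 #107 #128 #100.
#114: waits 0, runs 0→6
#121: waits 6, runs 6→13
#107: waits 13, runs 13→23
#128: waits 23, runs 23→35
#100: waits 35, runs 35→48
Sum = 0+6+13+23+35 = 77.
Difference = 80 − 77 = 3.

3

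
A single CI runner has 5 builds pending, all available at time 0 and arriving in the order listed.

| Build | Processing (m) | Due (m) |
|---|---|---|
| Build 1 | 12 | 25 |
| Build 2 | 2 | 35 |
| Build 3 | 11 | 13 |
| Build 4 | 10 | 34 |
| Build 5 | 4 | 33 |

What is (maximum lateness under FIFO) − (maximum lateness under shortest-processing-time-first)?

FIFO (arrival order): Build 1 Build 2 Build 3 Build 4 Build 5.
Build 1: 0→12, due 25, lateness -13
Build 2: 12→14, due 35, lateness -21
Build 3: 14→25, due 13, lateness 12
Build 4: 25→35, due 34, lateness 1
Build 5: 35→39, due 33, lateness 6
Maximum = 12.
SPT (increasing processing time): Build 2 Build 5 Build 4 Build 3 Build 1.
Build 2: 0→2, due 35, lateness -33
Build 5: 2→6, due 33, lateness -27
Build 4: 6→16, due 34, lateness -18
Build 3: 16→27, due 13, lateness 14
Build 1: 27→39, due 25, lateness 14
Maximum = 14.
Difference = 12 − 14 = -2.

-2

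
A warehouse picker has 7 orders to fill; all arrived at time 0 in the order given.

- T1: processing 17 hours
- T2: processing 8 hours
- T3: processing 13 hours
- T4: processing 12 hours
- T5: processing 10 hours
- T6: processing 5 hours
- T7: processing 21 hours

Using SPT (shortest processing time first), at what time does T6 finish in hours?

SPT (increasing processing time): T6 T2 T5 T4 T3 T1 T7.
T6: 0→5

5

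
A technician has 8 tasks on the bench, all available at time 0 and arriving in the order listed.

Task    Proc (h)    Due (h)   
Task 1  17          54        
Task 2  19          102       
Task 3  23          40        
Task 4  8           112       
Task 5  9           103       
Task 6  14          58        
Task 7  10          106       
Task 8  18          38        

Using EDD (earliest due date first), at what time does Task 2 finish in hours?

91

EDD (increasing due date): Task 8 Task 3 Task 1 Task 6 Task 2 Task 5 Task 7 Task 4.
Task 8: 0→18
Task 3: 18→41
Task 1: 41→58
Task 6: 58→72
Task 2: 72→91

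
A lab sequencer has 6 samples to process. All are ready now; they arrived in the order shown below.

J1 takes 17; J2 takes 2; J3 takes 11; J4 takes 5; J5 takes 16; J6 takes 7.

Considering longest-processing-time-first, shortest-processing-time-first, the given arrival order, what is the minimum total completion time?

147

LPT (decreasing processing time): J1 J5 J3 J6 J4 J2.
J1: 0→17
J5: 17→33
J3: 33→44
J6: 44→51
J4: 51→56
J2: 56→58
Sum = 17+33+44+51+56+58 = 259.
SPT (increasing processing time): J2 J4 J6 J3 J5 J1.
J2: 0→2
J4: 2→7
J6: 7→14
J3: 14→25
J5: 25→41
J1: 41→58
Sum = 2+7+14+25+41+58 = 147.
FIFO (arrival order): J1 J2 J3 J4 J5 J6.
J1: 0→17
J2: 17→19
J3: 19→30
J4: 30→35
J5: 35→51
J6: 51→58
Sum = 17+19+30+35+51+58 = 210.
LPT 259, SPT 147, FIFO 210 → minimum 147.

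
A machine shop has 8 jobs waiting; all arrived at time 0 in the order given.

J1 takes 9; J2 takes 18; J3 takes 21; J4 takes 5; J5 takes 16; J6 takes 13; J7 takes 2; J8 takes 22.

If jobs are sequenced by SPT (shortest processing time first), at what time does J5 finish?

SPT (increasing processing time): J7 J4 J1 J6 J5 J2 J3 J8.
J7: 0→2
J4: 2→7
J1: 7→16
J6: 16→29
J5: 29→45

45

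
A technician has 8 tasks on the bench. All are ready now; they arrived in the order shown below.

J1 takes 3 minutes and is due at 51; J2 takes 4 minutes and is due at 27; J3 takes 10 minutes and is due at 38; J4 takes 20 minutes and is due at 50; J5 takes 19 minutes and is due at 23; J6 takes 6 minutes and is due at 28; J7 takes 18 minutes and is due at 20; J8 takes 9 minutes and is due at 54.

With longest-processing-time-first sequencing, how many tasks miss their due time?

7

LPT (decreasing processing time): J4 J5 J7 J3 J8 J6 J2 J1.
J4: 0→20, due 50, tardiness 0
J5: 20→39, due 23, tardiness 16
J7: 39→57, due 20, tardiness 37
J3: 57→67, due 38, tardiness 29
J8: 67→76, due 54, tardiness 22
J6: 76→82, due 28, tardiness 54
J2: 82→86, due 27, tardiness 59
J1: 86→89, due 51, tardiness 38
Late tasks: 7.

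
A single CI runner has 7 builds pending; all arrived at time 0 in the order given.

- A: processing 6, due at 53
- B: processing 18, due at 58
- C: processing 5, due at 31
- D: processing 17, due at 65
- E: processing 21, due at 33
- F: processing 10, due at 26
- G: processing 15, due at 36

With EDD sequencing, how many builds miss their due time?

EDD (increasing due date): F C E G A B D.
F: 0→10, due 26, tardiness 0
C: 10→15, due 31, tardiness 0
E: 15→36, due 33, tardiness 3
G: 36→51, due 36, tardiness 15
A: 51→57, due 53, tardiness 4
B: 57→75, due 58, tardiness 17
D: 75→92, due 65, tardiness 27
Late builds: 5.

5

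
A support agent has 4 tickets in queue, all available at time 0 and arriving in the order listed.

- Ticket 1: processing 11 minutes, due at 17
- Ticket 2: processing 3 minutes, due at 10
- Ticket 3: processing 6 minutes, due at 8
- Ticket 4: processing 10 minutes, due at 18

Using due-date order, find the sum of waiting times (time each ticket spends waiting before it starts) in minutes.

EDD (increasing due date): Ticket 3 Ticket 2 Ticket 1 Ticket 4.
Ticket 3: waits 0, runs 0→6
Ticket 2: waits 6, runs 6→9
Ticket 1: waits 9, runs 9→20
Ticket 4: waits 20, runs 20→30
Sum = 0+6+9+20 = 35.

35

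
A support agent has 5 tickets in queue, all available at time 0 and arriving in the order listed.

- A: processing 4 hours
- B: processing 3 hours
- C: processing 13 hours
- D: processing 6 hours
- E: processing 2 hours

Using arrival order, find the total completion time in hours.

85

FIFO (arrival order): A B C D E.
A: 0→4
B: 4→7
C: 7→20
D: 20→26
E: 26→28
Sum = 4+7+20+26+28 = 85.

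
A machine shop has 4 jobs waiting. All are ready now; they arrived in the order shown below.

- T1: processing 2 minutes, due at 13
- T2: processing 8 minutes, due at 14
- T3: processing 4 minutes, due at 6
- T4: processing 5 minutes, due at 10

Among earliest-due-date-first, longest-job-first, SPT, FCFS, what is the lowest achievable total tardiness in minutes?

EDD (increasing due date): T3 T4 T1 T2.
T3: 0→4, due 6, tardiness 0
T4: 4→9, due 10, tardiness 0
T1: 9→11, due 13, tardiness 0
T2: 11→19, due 14, tardiness 5
Sum = 0+0+0+5 = 5.
LPT (decreasing processing time): T2 T4 T3 T1.
T2: 0→8, due 14, tardiness 0
T4: 8→13, due 10, tardiness 3
T3: 13→17, due 6, tardiness 11
T1: 17→19, due 13, tardiness 6
Sum = 0+3+11+6 = 20.
SPT (increasing processing time): T1 T3 T4 T2.
T1: 0→2, due 13, tardiness 0
T3: 2→6, due 6, tardiness 0
T4: 6→11, due 10, tardiness 1
T2: 11→19, due 14, tardiness 5
Sum = 0+0+1+5 = 6.
FIFO (arrival order): T1 T2 T3 T4.
T1: 0→2, due 13, tardiness 0
T2: 2→10, due 14, tardiness 0
T3: 10→14, due 6, tardiness 8
T4: 14→19, due 10, tardiness 9
Sum = 0+0+8+9 = 17.
EDD 5, LPT 20, SPT 6, FIFO 17 → minimum 5.

5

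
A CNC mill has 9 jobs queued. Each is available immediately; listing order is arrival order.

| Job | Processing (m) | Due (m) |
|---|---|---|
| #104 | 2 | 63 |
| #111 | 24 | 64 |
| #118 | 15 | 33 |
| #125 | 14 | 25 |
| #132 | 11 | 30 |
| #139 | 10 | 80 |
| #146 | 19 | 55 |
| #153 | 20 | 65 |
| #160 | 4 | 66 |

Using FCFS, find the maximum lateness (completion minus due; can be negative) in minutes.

53

FIFO (arrival order): #104 #111 #118 #125 #132 #139 #146 #153 #160.
#104: 0→2, due 63, lateness -61
#111: 2→26, due 64, lateness -38
#118: 26→41, due 33, lateness 8
#125: 41→55, due 25, lateness 30
#132: 55→66, due 30, lateness 36
#139: 66→76, due 80, lateness -4
#146: 76→95, due 55, lateness 40
#153: 95→115, due 65, lateness 50
#160: 115→119, due 66, lateness 53
Maximum = 53.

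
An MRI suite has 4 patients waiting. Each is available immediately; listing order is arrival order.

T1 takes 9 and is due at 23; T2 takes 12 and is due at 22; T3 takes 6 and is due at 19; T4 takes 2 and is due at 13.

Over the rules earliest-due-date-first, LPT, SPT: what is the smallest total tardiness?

EDD (increasing due date): T4 T3 T2 T1.
T4: 0→2, due 13, tardiness 0
T3: 2→8, due 19, tardiness 0
T2: 8→20, due 22, tardiness 0
T1: 20→29, due 23, tardiness 6
Sum = 0+0+0+6 = 6.
LPT (decreasing processing time): T2 T1 T3 T4.
T2: 0→12, due 22, tardiness 0
T1: 12→21, due 23, tardiness 0
T3: 21→27, due 19, tardiness 8
T4: 27→29, due 13, tardiness 16
Sum = 0+0+8+16 = 24.
SPT (increasing processing time): T4 T3 T1 T2.
T4: 0→2, due 13, tardiness 0
T3: 2→8, due 19, tardiness 0
T1: 8→17, due 23, tardiness 0
T2: 17→29, due 22, tardiness 7
Sum = 0+0+0+7 = 7.
EDD 6, LPT 24, SPT 7 → minimum 6.

6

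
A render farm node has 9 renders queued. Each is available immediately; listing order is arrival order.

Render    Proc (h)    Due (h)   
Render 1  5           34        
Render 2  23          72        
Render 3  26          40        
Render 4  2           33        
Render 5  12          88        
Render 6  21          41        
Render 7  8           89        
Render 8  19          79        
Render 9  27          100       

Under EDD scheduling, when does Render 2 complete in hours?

77

EDD (increasing due date): Render 4 Render 1 Render 3 Render 6 Render 2 Render 8 Render 5 Render 7 Render 9.
Render 4: 0→2
Render 1: 2→7
Render 3: 7→33
Render 6: 33→54
Render 2: 54→77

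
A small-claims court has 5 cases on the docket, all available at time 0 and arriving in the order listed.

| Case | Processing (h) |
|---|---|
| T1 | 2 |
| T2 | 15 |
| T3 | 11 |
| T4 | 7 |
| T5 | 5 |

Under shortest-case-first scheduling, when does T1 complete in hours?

2

SPT (increasing processing time): T1 T5 T4 T3 T2.
T1: 0→2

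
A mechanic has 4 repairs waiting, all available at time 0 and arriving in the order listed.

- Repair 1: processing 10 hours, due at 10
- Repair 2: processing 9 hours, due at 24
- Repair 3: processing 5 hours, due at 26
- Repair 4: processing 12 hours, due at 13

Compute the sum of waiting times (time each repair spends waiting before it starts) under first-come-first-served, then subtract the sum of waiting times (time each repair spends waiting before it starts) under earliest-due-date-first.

FIFO (arrival order): Repair 1 Repair 2 Repair 3 Repair 4.
Repair 1: waits 0, runs 0→10
Repair 2: waits 10, runs 10→19
Repair 3: waits 19, runs 19→24
Repair 4: waits 24, runs 24→36
Sum = 0+10+19+24 = 53.
EDD (increasing due date): Repair 1 Repair 4 Repair 2 Repair 3.
Repair 1: waits 0, runs 0→10
Repair 4: waits 10, runs 10→22
Repair 2: waits 22, runs 22→31
Repair 3: waits 31, runs 31→36
Sum = 0+10+22+31 = 63.
Difference = 53 − 63 = -10.

-10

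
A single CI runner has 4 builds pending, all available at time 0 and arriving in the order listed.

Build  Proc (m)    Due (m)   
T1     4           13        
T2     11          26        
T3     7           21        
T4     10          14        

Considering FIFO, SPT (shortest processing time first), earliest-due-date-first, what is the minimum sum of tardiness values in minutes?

6

FIFO (arrival order): T1 T2 T3 T4.
T1: 0→4, due 13, tardiness 0
T2: 4→15, due 26, tardiness 0
T3: 15→22, due 21, tardiness 1
T4: 22→32, due 14, tardiness 18
Sum = 0+0+1+18 = 19.
SPT (increasing processing time): T1 T3 T4 T2.
T1: 0→4, due 13, tardiness 0
T3: 4→11, due 21, tardiness 0
T4: 11→21, due 14, tardiness 7
T2: 21→32, due 26, tardiness 6
Sum = 0+0+7+6 = 13.
EDD (increasing due date): T1 T4 T3 T2.
T1: 0→4, due 13, tardiness 0
T4: 4→14, due 14, tardiness 0
T3: 14→21, due 21, tardiness 0
T2: 21→32, due 26, tardiness 6
Sum = 0+0+0+6 = 6.
FIFO 19, SPT 13, EDD 6 → minimum 6.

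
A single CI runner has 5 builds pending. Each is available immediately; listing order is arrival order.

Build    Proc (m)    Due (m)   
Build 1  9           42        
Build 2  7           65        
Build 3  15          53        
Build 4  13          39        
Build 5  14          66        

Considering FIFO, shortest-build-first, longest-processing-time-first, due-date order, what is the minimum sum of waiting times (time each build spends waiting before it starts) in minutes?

95

FIFO (arrival order): Build 1 Build 2 Build 3 Build 4 Build 5.
Build 1: waits 0, runs 0→9
Build 2: waits 9, runs 9→16
Build 3: waits 16, runs 16→31
Build 4: waits 31, runs 31→44
Build 5: waits 44, runs 44→58
Sum = 0+9+16+31+44 = 100.
SPT (increasing processing time): Build 2 Build 1 Build 4 Build 5 Build 3.
Build 2: waits 0, runs 0→7
Build 1: waits 7, runs 7→16
Build 4: waits 16, runs 16→29
Build 5: waits 29, runs 29→43
Build 3: waits 43, runs 43→58
Sum = 0+7+16+29+43 = 95.
LPT (decreasing processing time): Build 3 Build 5 Build 4 Build 1 Build 2.
Build 3: waits 0, runs 0→15
Build 5: waits 15, runs 15→29
Build 4: waits 29, runs 29→42
Build 1: waits 42, runs 42→51
Build 2: waits 51, runs 51→58
Sum = 0+15+29+42+51 = 137.
EDD (increasing due date): Build 4 Build 1 Build 3 Build 2 Build 5.
Build 4: waits 0, runs 0→13
Build 1: waits 13, runs 13→22
Build 3: waits 22, runs 22→37
Build 2: waits 37, runs 37→44
Build 5: waits 44, runs 44→58
Sum = 0+13+22+37+44 = 116.
FIFO 100, SPT 95, LPT 137, EDD 116 → minimum 95.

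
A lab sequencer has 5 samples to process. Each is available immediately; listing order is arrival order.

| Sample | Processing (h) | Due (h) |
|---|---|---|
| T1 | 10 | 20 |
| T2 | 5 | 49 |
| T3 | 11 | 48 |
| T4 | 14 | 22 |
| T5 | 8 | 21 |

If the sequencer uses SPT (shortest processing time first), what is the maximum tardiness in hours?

SPT (increasing processing time): T2 T5 T1 T3 T4.
T2: 0→5, due 49, tardiness 0
T5: 5→13, due 21, tardiness 0
T1: 13→23, due 20, tardiness 3
T3: 23→34, due 48, tardiness 0
T4: 34→48, due 22, tardiness 26
Maximum = 26.

26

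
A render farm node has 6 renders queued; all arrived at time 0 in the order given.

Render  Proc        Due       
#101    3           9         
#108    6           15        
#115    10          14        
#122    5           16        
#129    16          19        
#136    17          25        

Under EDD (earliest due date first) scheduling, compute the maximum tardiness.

EDD (increasing due date): #101 #115 #108 #122 #129 #136.
#101: 0→3, due 9, tardiness 0
#115: 3→13, due 14, tardiness 0
#108: 13→19, due 15, tardiness 4
#122: 19→24, due 16, tardiness 8
#129: 24→40, due 19, tardiness 21
#136: 40→57, due 25, tardiness 32
Maximum = 32.

32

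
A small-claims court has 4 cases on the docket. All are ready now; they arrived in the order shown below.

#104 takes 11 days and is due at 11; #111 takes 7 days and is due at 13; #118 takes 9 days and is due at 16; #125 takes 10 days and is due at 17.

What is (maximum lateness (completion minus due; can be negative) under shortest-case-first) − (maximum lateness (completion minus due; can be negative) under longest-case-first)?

2

SPT (increasing processing time): #111 #118 #125 #104.
#111: 0→7, due 13, lateness -6
#118: 7→16, due 16, lateness 0
#125: 16→26, due 17, lateness 9
#104: 26→37, due 11, lateness 26
Maximum = 26.
LPT (decreasing processing time): #104 #125 #118 #111.
#104: 0→11, due 11, lateness 0
#125: 11→21, due 17, lateness 4
#118: 21→30, due 16, lateness 14
#111: 30→37, due 13, lateness 24
Maximum = 24.
Difference = 26 − 24 = 2.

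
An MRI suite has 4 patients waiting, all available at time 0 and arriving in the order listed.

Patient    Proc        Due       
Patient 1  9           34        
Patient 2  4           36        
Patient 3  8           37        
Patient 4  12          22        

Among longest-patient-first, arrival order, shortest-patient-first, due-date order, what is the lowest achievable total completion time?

LPT (decreasing processing time): Patient 4 Patient 1 Patient 3 Patient 2.
Patient 4: 0→12
Patient 1: 12→21
Patient 3: 21→29
Patient 2: 29→33
Sum = 12+21+29+33 = 95.
FIFO (arrival order): Patient 1 Patient 2 Patient 3 Patient 4.
Patient 1: 0→9
Patient 2: 9→13
Patient 3: 13→21
Patient 4: 21→33
Sum = 9+13+21+33 = 76.
SPT (increasing processing time): Patient 2 Patient 3 Patient 1 Patient 4.
Patient 2: 0→4
Patient 3: 4→12
Patient 1: 12→21
Patient 4: 21→33
Sum = 4+12+21+33 = 70.
EDD (increasing due date): Patient 4 Patient 1 Patient 2 Patient 3.
Patient 4: 0→12
Patient 1: 12→21
Patient 2: 21→25
Patient 3: 25→33
Sum = 12+21+25+33 = 91.
LPT 95, FIFO 76, SPT 70, EDD 91 → minimum 70.

70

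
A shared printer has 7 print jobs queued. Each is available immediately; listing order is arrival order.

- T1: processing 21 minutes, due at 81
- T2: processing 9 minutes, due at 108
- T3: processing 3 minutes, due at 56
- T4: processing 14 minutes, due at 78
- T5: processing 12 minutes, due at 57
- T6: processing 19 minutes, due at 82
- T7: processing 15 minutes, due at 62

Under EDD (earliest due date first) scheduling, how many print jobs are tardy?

EDD (increasing due date): T3 T5 T7 T4 T1 T6 T2.
T3: 0→3, due 56, tardiness 0
T5: 3→15, due 57, tardiness 0
T7: 15→30, due 62, tardiness 0
T4: 30→44, due 78, tardiness 0
T1: 44→65, due 81, tardiness 0
T6: 65→84, due 82, tardiness 2
T2: 84→93, due 108, tardiness 0
Late print jobs: 1.

1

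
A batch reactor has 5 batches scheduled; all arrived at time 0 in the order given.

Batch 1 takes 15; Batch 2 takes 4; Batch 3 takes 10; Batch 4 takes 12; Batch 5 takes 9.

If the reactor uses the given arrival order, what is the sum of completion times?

FIFO (arrival order): Batch 1 Batch 2 Batch 3 Batch 4 Batch 5.
Batch 1: 0→15
Batch 2: 15→19
Batch 3: 19→29
Batch 4: 29→41
Batch 5: 41→50
Sum = 15+19+29+41+50 = 154.

154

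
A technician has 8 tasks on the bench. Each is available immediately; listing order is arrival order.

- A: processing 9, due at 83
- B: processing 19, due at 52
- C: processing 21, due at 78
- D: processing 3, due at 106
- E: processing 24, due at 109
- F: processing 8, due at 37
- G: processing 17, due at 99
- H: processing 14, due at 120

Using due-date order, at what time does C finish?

48

EDD (increasing due date): F B C A G D E H.
F: 0→8
B: 8→27
C: 27→48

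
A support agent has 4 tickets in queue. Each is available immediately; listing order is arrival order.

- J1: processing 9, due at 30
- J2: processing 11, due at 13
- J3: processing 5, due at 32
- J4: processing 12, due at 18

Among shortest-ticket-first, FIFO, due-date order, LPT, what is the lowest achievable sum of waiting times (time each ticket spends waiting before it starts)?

44

SPT (increasing processing time): J3 J1 J2 J4.
J3: waits 0, runs 0→5
J1: waits 5, runs 5→14
J2: waits 14, runs 14→25
J4: waits 25, runs 25→37
Sum = 0+5+14+25 = 44.
FIFO (arrival order): J1 J2 J3 J4.
J1: waits 0, runs 0→9
J2: waits 9, runs 9→20
J3: waits 20, runs 20→25
J4: waits 25, runs 25→37
Sum = 0+9+20+25 = 54.
EDD (increasing due date): J2 J4 J1 J3.
J2: waits 0, runs 0→11
J4: waits 11, runs 11→23
J1: waits 23, runs 23→32
J3: waits 32, runs 32→37
Sum = 0+11+23+32 = 66.
LPT (decreasing processing time): J4 J2 J1 J3.
J4: waits 0, runs 0→12
J2: waits 12, runs 12→23
J1: waits 23, runs 23→32
J3: waits 32, runs 32→37
Sum = 0+12+23+32 = 67.
SPT 44, FIFO 54, EDD 66, LPT 67 → minimum 44.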